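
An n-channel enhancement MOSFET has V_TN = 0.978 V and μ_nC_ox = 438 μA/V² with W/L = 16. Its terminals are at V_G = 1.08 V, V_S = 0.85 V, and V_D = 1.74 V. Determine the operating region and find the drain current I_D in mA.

Cutoff; I_D = 0 mA

V_GS = V_G − V_S = 1.08 − 0.85 = 0.23 V; V_DS = V_D − V_S = 1.74 − 0.85 = 0.89 V.
V_GS = 0.23 V < V_TN = 0.978 V, so the transistor is in cutoff.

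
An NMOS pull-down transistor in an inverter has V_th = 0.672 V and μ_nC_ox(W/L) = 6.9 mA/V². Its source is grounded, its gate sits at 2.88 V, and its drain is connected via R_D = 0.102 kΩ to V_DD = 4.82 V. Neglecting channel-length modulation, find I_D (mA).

V_GS = V_G = 2.88 V, so V_ov = 2.88 − 0.672 = 2.21 V.
Assume saturation: I_D = ½ k_n V_ov² = 0.5 × 6.9 × 2.21² = 16.8 mA, giving V_DS = V_DD − I_D R_D = 4.82 − 16.8 × 0.102 = 3.1 V.
V_DS = 3.1 V ≥ V_ov = 2.21 V, confirming saturation.

I_D = 16.8 mA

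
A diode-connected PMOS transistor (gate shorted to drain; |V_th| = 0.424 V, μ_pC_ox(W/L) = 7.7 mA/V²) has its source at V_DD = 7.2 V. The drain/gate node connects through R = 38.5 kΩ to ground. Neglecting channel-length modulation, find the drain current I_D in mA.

I_D = 0.171 mA

With gate tied to drain, V_SG = V_SD ≥ V_SG − |V_th|, so the device is in saturation.
KCL at the drain: ½ k_p (V_SG − |V_th|)² = (V_DD − V_SG)/R.
Let x = V_SG − 0.424. Then 148 x² + x − 6.776 = 0, giving x = 0.21 V (positive root), so V_SG = 0.634 V.
I_D = (V_DD − V_SG)/R = (7.2 − 0.634) / 38.5 = 0.171 mA.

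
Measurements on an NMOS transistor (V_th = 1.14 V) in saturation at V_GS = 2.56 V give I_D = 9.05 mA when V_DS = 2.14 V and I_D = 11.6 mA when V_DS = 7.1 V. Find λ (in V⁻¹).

With V_GS fixed, I_D ∝ (1 + λ V_DS) in saturation, so I_D2/I_D1 = (1 + λ V_DS2)/(1 + λ V_DS1).
11.6/9.05 = 1.282 = (1 + 7.1 λ)/(1 + 2.14 λ).
Solving: λ (I_D1 V_DS2 − I_D2 V_DS1) = I_D2 − I_D1, so λ = (11.6 − 9.05) / (9.05 × 7.1 − 11.6 × 2.14) = 2.55 / 39.4 = 0.0647 V⁻¹.

λ = 0.0647 V⁻¹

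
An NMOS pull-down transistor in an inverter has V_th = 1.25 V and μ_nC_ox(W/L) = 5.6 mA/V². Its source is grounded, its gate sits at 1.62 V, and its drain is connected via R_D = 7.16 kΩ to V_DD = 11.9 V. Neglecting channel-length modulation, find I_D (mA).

V_GS = V_G = 1.62 V, so V_ov = 1.62 − 1.25 = 0.37 V.
Assume saturation: I_D = ½ k_n V_ov² = 0.5 × 5.6 × 0.37² = 0.383 mA, giving V_DS = V_DD − I_D R_D = 11.9 − 0.383 × 7.16 = 9.16 V.
V_DS = 9.16 V ≥ V_ov = 0.37 V, confirming saturation.

I_D = 0.383 mA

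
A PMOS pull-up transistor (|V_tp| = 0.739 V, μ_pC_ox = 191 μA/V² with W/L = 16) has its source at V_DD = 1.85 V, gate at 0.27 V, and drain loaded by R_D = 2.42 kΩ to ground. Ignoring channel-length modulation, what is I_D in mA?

I_D = 0.639 mA

V_SG = V_DD − V_G = 1.85 − 0.27 = 1.58 V, so V_ov = 1.58 − 0.739 = 0.841 V.
k_p = μ_pC_ox · (W/L) = 3.056 mA/V².
Assume saturation: I_D = ½ k_p V_ov² = 0.5 × 3.056 × 0.841² = 1.08 mA, giving V_SD = V_DD − I_D R_D = 1.85 − 1.08 × 2.42 = -0.765 V.
But -0.765 V < V_ov = 0.841 V, so the device is actually in triode.
In triode I_D = k_p[V_ov V_SD − ½ V_SD²] and I_D = (V_DD − V_SD)/R_D. Equating: 3.7 V_SD² − 7.22 V_SD + 1.85 = 0, giving V_SD = 0.303 V (the root below V_ov).
I_D = (1.85 − 0.303) / 2.42 = 0.639 mA.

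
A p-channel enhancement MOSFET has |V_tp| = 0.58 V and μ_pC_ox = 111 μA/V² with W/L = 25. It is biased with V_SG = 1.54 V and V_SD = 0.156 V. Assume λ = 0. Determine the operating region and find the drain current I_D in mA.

k_p = μ_pC_ox · (W/L) = 2.775 mA/V².
V_ov = V_SG − |V_tp| = 1.54 − 0.58 = 0.96 V.
Since V_SD = 0.156 V < V_ov = 0.96 V, the device is in the triode region.
I_D = k_p [V_ov · V_SD − ½ V_SD²] = 2.775 × [0.96 × 0.156 − 0.5 × 0.156²] = 0.382 mA.

Triode; I_D = 0.382 mA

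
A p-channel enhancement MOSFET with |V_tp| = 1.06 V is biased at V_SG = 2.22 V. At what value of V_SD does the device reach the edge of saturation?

V_SD,sat = 1.16 V

The boundary between triode and saturation is V_SD = V_SG − |V_tp| = V_ov.
V_ov = 2.22 − 1.06 = 1.16 V.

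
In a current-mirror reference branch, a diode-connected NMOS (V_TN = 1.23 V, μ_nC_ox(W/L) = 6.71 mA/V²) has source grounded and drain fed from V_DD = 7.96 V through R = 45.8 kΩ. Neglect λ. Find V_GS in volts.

With gate tied to drain, V_GS = V_DS ≥ V_GS − V_TN, so the device is in saturation.
KCL at the drain: ½ k_n (V_GS − V_TN)² = (V_DD − V_GS)/R.
Let x = V_GS − 1.23. Then 154 x² + x − 6.73 = 0, giving x = 0.206 V (positive root), so V_GS = 1.44 V.
I_D = (V_DD − V_GS)/R = (7.96 − 1.44) / 45.8 = 0.142 mA.

V_GS = 1.44 V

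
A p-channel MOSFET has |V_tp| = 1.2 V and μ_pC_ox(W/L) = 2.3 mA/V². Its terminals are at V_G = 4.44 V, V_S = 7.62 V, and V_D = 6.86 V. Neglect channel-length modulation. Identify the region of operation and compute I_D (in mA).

Triode; I_D = 2.80 mA

V_SG = V_S − V_G = 7.62 − 4.44 = 3.18 V; V_SD = V_S − V_D = 7.62 − 6.86 = 0.76 V.
V_ov = V_SG − |V_tp| = 3.18 − 1.2 = 1.98 V.
Since V_SD = 0.76 V < V_ov = 1.98 V, the device is in the triode region.
I_D = k_p [V_ov · V_SD − ½ V_SD²] = 2.3 × [1.98 × 0.76 − 0.5 × 0.76²] = 2.8 mA.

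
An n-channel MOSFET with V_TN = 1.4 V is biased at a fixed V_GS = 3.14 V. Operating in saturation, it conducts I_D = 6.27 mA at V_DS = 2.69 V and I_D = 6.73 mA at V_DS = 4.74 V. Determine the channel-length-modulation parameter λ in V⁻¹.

With V_GS fixed, I_D ∝ (1 + λ V_DS) in saturation, so I_D2/I_D1 = (1 + λ V_DS2)/(1 + λ V_DS1).
6.73/6.27 = 1.073 = (1 + 4.74 λ)/(1 + 2.69 λ).
Solving: λ (I_D1 V_DS2 − I_D2 V_DS1) = I_D2 − I_D1, so λ = (6.73 − 6.27) / (6.27 × 4.74 − 6.73 × 2.69) = 0.46 / 11.6 = 0.0396 V⁻¹.

λ = 0.0396 V⁻¹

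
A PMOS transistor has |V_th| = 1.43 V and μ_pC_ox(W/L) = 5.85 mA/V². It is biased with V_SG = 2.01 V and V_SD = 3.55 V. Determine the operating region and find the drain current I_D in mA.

V_ov = V_SG − |V_th| = 2.01 − 1.43 = 0.58 V.
Since V_SD = 3.55 V ≥ V_ov = 0.58 V, the device is in saturation.
I_D = ½ k_p V_ov² = 0.5 × 5.85 × 0.58² = 0.984 mA.

Saturation; I_D = 0.984 mA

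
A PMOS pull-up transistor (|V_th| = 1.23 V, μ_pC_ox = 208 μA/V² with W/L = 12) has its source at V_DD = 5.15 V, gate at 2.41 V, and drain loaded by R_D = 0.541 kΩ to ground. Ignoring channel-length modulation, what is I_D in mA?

V_SG = V_DD − V_G = 5.15 − 2.41 = 2.74 V, so V_ov = 2.74 − 1.23 = 1.51 V.
k_p = μ_pC_ox · (W/L) = 2.496 mA/V².
Assume saturation: I_D = ½ k_p V_ov² = 0.5 × 2.496 × 1.51² = 2.85 mA, giving V_SD = V_DD − I_D R_D = 5.15 − 2.85 × 0.541 = 3.61 V.
V_SD = 3.61 V ≥ V_ov = 1.51 V, confirming saturation.

I_D = 2.85 mA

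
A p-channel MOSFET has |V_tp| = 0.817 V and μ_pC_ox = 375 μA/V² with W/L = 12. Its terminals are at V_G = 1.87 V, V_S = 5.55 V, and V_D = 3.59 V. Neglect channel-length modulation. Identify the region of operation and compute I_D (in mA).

Triode; I_D = 16.6 mA

V_SG = V_S − V_G = 5.55 − 1.87 = 3.68 V; V_SD = V_S − V_D = 5.55 − 3.59 = 1.96 V.
k_p = μ_pC_ox · (W/L) = 4.5 mA/V².
V_ov = V_SG − |V_tp| = 3.68 − 0.817 = 2.86 V.
Since V_SD = 1.96 V < V_ov = 2.86 V, the device is in the triode region.
I_D = k_p [V_ov · V_SD − ½ V_SD²] = 4.5 × [2.86 × 1.96 − 0.5 × 1.96²] = 16.6 mA.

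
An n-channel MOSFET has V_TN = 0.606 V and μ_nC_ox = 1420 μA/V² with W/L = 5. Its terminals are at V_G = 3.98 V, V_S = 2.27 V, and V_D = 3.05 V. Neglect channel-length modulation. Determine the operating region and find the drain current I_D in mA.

Triode; I_D = 3.95 mA

V_GS = V_G − V_S = 3.98 − 2.27 = 1.71 V; V_DS = V_D − V_S = 3.05 − 2.27 = 0.78 V.
k_n = μ_nC_ox · (W/L) = 7.1 mA/V².
V_ov = V_GS − V_TN = 1.71 − 0.606 = 1.1 V.
Since V_DS = 0.78 V < V_ov = 1.1 V, the device is in the triode region.
I_D = k_n [V_ov · V_DS − ½ V_DS²] = 7.1 × [1.1 × 0.78 − 0.5 × 0.78²] = 3.95 mA.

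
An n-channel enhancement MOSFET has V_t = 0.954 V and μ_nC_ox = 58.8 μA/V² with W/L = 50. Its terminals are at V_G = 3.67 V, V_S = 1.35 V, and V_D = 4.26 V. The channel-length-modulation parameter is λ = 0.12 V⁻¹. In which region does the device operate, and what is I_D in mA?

Saturation; I_D = 3.70 mA

V_GS = V_G − V_S = 3.67 − 1.35 = 2.32 V; V_DS = V_D − V_S = 4.26 − 1.35 = 2.91 V.
k_n = μ_nC_ox · (W/L) = 2.94 mA/V².
V_ov = V_GS − V_t = 2.32 − 0.954 = 1.37 V.
Since V_DS = 2.91 V ≥ V_ov = 1.37 V, the device is in saturation.
I_D = ½ k_n V_ov² (1 + λ V_DS) = 0.5 × 2.94 × 1.37² × (1 + 0.12 × 2.91) = 3.7 mA.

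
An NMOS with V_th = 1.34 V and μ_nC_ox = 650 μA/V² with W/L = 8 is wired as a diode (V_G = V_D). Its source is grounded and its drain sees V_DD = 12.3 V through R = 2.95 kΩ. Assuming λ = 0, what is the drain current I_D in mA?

With gate tied to drain, V_GS = V_DS ≥ V_GS − V_th, so the device is in saturation.
k_n = μ_nC_ox · (W/L) = 5.2 mA/V².
KCL at the drain: ½ k_n (V_GS − V_th)² = (V_DD − V_GS)/R.
Let x = V_GS − 1.34. Then 7.67 x² + x − 10.96 = 0, giving x = 1.13 V (positive root), so V_GS = 2.47 V.
I_D = (V_DD − V_GS)/R = (12.3 − 2.47) / 2.95 = 3.33 mA.

I_D = 3.33 mA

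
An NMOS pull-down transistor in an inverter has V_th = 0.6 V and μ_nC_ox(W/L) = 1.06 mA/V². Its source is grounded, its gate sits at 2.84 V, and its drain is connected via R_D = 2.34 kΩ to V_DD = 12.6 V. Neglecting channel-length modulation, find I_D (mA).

V_GS = V_G = 2.84 V, so V_ov = 2.84 − 0.6 = 2.24 V.
Assume saturation: I_D = ½ k_n V_ov² = 0.5 × 1.06 × 2.24² = 2.66 mA, giving V_DS = V_DD − I_D R_D = 12.6 − 2.66 × 2.34 = 6.38 V.
V_DS = 6.38 V ≥ V_ov = 2.24 V, confirming saturation.

I_D = 2.66 mA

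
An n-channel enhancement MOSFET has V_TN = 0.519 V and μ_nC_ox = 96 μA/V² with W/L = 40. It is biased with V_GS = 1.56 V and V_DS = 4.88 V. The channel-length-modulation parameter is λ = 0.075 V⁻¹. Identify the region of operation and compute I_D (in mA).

Saturation; I_D = 2.84 mA

k_n = μ_nC_ox · (W/L) = 3.84 mA/V².
V_ov = V_GS − V_TN = 1.56 − 0.519 = 1.04 V.
Since V_DS = 4.88 V ≥ V_ov = 1.04 V, the device is in saturation.
I_D = ½ k_n V_ov² (1 + λ V_DS) = 0.5 × 3.84 × 1.04² × (1 + 0.075 × 4.88) = 2.84 mA.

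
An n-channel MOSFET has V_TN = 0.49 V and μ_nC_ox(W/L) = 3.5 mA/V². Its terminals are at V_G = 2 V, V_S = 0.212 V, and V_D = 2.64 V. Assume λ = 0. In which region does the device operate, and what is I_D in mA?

Saturation; I_D = 2.95 mA

V_GS = V_G − V_S = 2 − 0.212 = 1.79 V; V_DS = V_D − V_S = 2.64 − 0.212 = 2.43 V.
V_ov = V_GS − V_TN = 1.79 − 0.49 = 1.3 V.
Since V_DS = 2.43 V ≥ V_ov = 1.3 V, the device is in saturation.
I_D = ½ k_n V_ov² = 0.5 × 3.5 × 1.3² = 2.95 mA.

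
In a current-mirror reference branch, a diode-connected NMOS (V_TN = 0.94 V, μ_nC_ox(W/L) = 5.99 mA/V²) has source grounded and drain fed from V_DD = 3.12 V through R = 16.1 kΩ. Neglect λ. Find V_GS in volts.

With gate tied to drain, V_GS = V_DS ≥ V_GS − V_TN, so the device is in saturation.
KCL at the drain: ½ k_n (V_GS − V_TN)² = (V_DD − V_GS)/R.
Let x = V_GS − 0.94. Then 48.2 x² + x − 2.18 = 0, giving x = 0.203 V (positive root), so V_GS = 1.14 V.
I_D = (V_DD − V_GS)/R = (3.12 − 1.14) / 16.1 = 0.123 mA.

V_GS = 1.14 V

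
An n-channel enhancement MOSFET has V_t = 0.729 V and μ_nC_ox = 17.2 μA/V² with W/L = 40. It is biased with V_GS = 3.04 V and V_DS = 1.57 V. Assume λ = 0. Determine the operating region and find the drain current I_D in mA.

k_n = μ_nC_ox · (W/L) = 0.688 mA/V².
V_ov = V_GS − V_t = 3.04 − 0.729 = 2.31 V.
Since V_DS = 1.57 V < V_ov = 2.31 V, the device is in the triode region.
I_D = k_n [V_ov · V_DS − ½ V_DS²] = 0.688 × [2.31 × 1.57 − 0.5 × 1.57²] = 1.65 mA.

Triode; I_D = 1.65 mA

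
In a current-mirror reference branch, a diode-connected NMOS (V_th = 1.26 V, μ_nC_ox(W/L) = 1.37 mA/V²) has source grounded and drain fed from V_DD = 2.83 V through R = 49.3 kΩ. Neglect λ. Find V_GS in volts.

With gate tied to drain, V_GS = V_DS ≥ V_GS − V_th, so the device is in saturation.
KCL at the drain: ½ k_n (V_GS − V_th)² = (V_DD − V_GS)/R.
Let x = V_GS − 1.26. Then 33.8 x² + x − 1.57 = 0, giving x = 0.201 V (positive root), so V_GS = 1.46 V.
I_D = (V_DD − V_GS)/R = (2.83 − 1.46) / 49.3 = 0.0278 mA.

V_GS = 1.46 V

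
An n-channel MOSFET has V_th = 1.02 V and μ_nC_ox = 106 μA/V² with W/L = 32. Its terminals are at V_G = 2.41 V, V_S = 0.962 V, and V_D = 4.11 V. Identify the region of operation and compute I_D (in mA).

V_GS = V_G − V_S = 2.41 − 0.962 = 1.45 V; V_DS = V_D − V_S = 4.11 − 0.962 = 3.15 V.
k_n = μ_nC_ox · (W/L) = 3.392 mA/V².
V_ov = V_GS − V_th = 1.45 − 1.02 = 0.428 V.
Since V_DS = 3.15 V ≥ V_ov = 0.428 V, the device is in saturation.
I_D = ½ k_n V_ov² = 0.5 × 3.392 × 0.428² = 0.311 mA.

Saturation; I_D = 0.311 mA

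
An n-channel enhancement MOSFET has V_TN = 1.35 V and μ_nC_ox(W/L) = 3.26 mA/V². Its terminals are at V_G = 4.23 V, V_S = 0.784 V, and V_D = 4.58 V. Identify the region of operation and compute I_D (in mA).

V_GS = V_G − V_S = 4.23 − 0.784 = 3.45 V; V_DS = V_D − V_S = 4.58 − 0.784 = 3.8 V.
V_ov = V_GS − V_TN = 3.45 − 1.35 = 2.1 V.
Since V_DS = 3.8 V ≥ V_ov = 2.1 V, the device is in saturation.
I_D = ½ k_n V_ov² = 0.5 × 3.26 × 2.1² = 7.16 mA.

Saturation; I_D = 7.16 mA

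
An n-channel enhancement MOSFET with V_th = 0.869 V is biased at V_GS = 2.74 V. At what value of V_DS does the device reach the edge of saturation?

V_DS,sat = 1.87 V

The boundary between triode and saturation is V_DS = V_GS − V_th = V_ov.
V_ov = 2.74 − 0.869 = 1.87 V.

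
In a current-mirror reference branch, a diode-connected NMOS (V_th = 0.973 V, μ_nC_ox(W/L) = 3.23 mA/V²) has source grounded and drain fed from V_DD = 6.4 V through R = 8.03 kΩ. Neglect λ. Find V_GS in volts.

V_GS = 1.58 V

With gate tied to drain, V_GS = V_DS ≥ V_GS − V_th, so the device is in saturation.
KCL at the drain: ½ k_n (V_GS − V_th)² = (V_DD − V_GS)/R.
Let x = V_GS − 0.973. Then 13 x² + x − 5.427 = 0, giving x = 0.609 V (positive root), so V_GS = 1.58 V.
I_D = (V_DD − V_GS)/R = (6.4 − 1.58) / 8.03 = 0.6 mA.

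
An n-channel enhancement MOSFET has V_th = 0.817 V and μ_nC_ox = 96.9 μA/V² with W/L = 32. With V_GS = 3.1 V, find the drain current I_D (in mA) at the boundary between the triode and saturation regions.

At the boundary V_DS = V_ov = V_GS − V_th = 3.1 − 0.817 = 2.28 V.
k_n = μ_nC_ox · (W/L) = 3.101 mA/V².
I_D = ½ k_n V_ov² = 0.5 × 3.101 × 2.28² = 8.08 mA.

I_D = 8.08 mA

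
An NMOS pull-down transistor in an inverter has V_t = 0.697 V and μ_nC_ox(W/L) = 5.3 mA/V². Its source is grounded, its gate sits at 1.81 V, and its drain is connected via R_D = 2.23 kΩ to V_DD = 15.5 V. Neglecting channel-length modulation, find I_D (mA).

I_D = 3.28 mA

V_GS = V_G = 1.81 V, so V_ov = 1.81 − 0.697 = 1.11 V.
Assume saturation: I_D = ½ k_n V_ov² = 0.5 × 5.3 × 1.11² = 3.28 mA, giving V_DS = V_DD − I_D R_D = 15.5 − 3.28 × 2.23 = 8.18 V.
V_DS = 8.18 V ≥ V_ov = 1.11 V, confirming saturation.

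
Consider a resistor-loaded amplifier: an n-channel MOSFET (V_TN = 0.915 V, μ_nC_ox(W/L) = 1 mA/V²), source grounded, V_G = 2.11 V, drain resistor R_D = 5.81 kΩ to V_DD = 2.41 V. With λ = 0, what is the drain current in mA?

V_GS = V_G = 2.11 V, so V_ov = 2.11 − 0.915 = 1.19 V.
Assume saturation: I_D = ½ k_n V_ov² = 0.5 × 1 × 1.19² = 0.714 mA, giving V_DS = V_DD − I_D R_D = 2.41 − 0.714 × 5.81 = -1.74 V.
But -1.74 V < V_ov = 1.19 V, so the device is actually in triode.
In triode I_D = k_n[V_ov V_DS − ½ V_DS²] and I_D = (V_DD − V_DS)/R_D. Equating: 2.9 V_DS² − 7.943 V_DS + 2.41 = 0, giving V_DS = 0.348 V (the root below V_ov).
I_D = (2.41 − 0.348) / 5.81 = 0.355 mA.

I_D = 0.355 mA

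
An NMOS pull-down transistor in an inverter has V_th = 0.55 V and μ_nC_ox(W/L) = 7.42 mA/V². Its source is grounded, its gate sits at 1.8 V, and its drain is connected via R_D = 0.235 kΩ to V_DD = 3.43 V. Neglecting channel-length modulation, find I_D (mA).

I_D = 5.80 mA

V_GS = V_G = 1.8 V, so V_ov = 1.8 − 0.55 = 1.25 V.
Assume saturation: I_D = ½ k_n V_ov² = 0.5 × 7.42 × 1.25² = 5.8 mA, giving V_DS = V_DD − I_D R_D = 3.43 − 5.8 × 0.235 = 2.07 V.
V_DS = 2.07 V ≥ V_ov = 1.25 V, confirming saturation.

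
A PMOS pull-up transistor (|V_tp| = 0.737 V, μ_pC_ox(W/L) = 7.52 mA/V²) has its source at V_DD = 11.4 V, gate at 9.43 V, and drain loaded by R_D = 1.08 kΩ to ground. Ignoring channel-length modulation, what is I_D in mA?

V_SG = V_DD − V_G = 11.4 − 9.43 = 1.97 V, so V_ov = 1.97 − 0.737 = 1.23 V.
Assume saturation: I_D = ½ k_p V_ov² = 0.5 × 7.52 × 1.23² = 5.72 mA, giving V_SD = V_DD − I_D R_D = 11.4 − 5.72 × 1.08 = 5.23 V.
V_SD = 5.23 V ≥ V_ov = 1.23 V, confirming saturation.

I_D = 5.72 mA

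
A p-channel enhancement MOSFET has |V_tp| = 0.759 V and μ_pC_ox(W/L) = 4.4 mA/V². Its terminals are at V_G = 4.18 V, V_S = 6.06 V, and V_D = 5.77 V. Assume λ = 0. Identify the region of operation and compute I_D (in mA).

Triode; I_D = 1.25 mA

V_SG = V_S − V_G = 6.06 − 4.18 = 1.88 V; V_SD = V_S − V_D = 6.06 − 5.77 = 0.29 V.
V_ov = V_SG − |V_tp| = 1.88 − 0.759 = 1.12 V.
Since V_SD = 0.29 V < V_ov = 1.12 V, the device is in the triode region.
I_D = k_p [V_ov · V_SD − ½ V_SD²] = 4.4 × [1.12 × 0.29 − 0.5 × 0.29²] = 1.25 mA.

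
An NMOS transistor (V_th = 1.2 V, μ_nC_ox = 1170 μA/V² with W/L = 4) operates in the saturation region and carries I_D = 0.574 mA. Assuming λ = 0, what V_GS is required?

V_GS = 1.70 V

k_n = μ_nC_ox · (W/L) = 4.68 mA/V².
In saturation I_D = ½ k_n (V_GS − V_th)², so V_GS − V_th = √(2 I_D / k_n) = √(2 × 0.574 / 4.68) = 0.495 V.
V_GS = 1.2 + 0.495 = 1.7 V.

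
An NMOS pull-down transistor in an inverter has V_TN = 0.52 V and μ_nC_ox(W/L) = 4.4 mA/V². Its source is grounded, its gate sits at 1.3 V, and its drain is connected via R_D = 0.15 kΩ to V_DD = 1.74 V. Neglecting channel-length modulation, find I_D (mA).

V_GS = V_G = 1.3 V, so V_ov = 1.3 − 0.52 = 0.78 V.
Assume saturation: I_D = ½ k_n V_ov² = 0.5 × 4.4 × 0.78² = 1.34 mA, giving V_DS = V_DD − I_D R_D = 1.74 − 1.34 × 0.15 = 1.54 V.
V_DS = 1.54 V ≥ V_ov = 0.78 V, confirming saturation.

I_D = 1.34 mA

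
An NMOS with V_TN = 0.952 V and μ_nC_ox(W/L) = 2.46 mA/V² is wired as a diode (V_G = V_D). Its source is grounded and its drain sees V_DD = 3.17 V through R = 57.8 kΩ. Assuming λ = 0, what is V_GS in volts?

V_GS = 1.12 V

With gate tied to drain, V_GS = V_DS ≥ V_GS − V_TN, so the device is in saturation.
KCL at the drain: ½ k_n (V_GS − V_TN)² = (V_DD − V_GS)/R.
Let x = V_GS − 0.952. Then 71.1 x² + x − 2.218 = 0, giving x = 0.17 V (positive root), so V_GS = 1.12 V.
I_D = (V_DD − V_GS)/R = (3.17 − 1.12) / 57.8 = 0.0354 mA.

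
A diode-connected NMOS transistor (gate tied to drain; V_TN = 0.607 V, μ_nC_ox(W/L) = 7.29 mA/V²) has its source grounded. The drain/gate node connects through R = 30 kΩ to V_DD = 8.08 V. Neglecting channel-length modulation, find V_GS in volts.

V_GS = 0.864 V

With gate tied to drain, V_GS = V_DS ≥ V_GS − V_TN, so the device is in saturation.
KCL at the drain: ½ k_n (V_GS − V_TN)² = (V_DD − V_GS)/R.
Let x = V_GS − 0.607. Then 109 x² + x − 7.473 = 0, giving x = 0.257 V (positive root), so V_GS = 0.864 V.
I_D = (V_DD − V_GS)/R = (8.08 − 0.864) / 30 = 0.241 mA.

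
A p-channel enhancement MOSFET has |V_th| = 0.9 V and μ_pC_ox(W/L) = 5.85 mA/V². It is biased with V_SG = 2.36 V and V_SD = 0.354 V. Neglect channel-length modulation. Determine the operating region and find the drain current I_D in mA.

V_ov = V_SG − |V_th| = 2.36 − 0.9 = 1.46 V.
Since V_SD = 0.354 V < V_ov = 1.46 V, the device is in the triode region.
I_D = k_p [V_ov · V_SD − ½ V_SD²] = 5.85 × [1.46 × 0.354 − 0.5 × 0.354²] = 2.66 mA.

Triode; I_D = 2.66 mA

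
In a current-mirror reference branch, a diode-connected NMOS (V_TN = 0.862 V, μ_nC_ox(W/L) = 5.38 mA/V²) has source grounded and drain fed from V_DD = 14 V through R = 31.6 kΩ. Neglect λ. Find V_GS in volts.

V_GS = 1.25 V

With gate tied to drain, V_GS = V_DS ≥ V_GS − V_TN, so the device is in saturation.
KCL at the drain: ½ k_n (V_GS − V_TN)² = (V_DD − V_GS)/R.
Let x = V_GS − 0.862. Then 85 x² + x − 13.14 = 0, giving x = 0.387 V (positive root), so V_GS = 1.25 V.
I_D = (V_DD − V_GS)/R = (14 − 1.25) / 31.6 = 0.404 mA.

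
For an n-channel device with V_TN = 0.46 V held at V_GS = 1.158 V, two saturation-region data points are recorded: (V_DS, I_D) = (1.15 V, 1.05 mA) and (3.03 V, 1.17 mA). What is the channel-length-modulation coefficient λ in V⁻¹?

With V_GS fixed, I_D ∝ (1 + λ V_DS) in saturation, so I_D2/I_D1 = (1 + λ V_DS2)/(1 + λ V_DS1).
1.17/1.05 = 1.114 = (1 + 3.03 λ)/(1 + 1.15 λ).
Solving: λ (I_D1 V_DS2 − I_D2 V_DS1) = I_D2 − I_D1, so λ = (1.17 − 1.05) / (1.05 × 3.03 − 1.17 × 1.15) = 0.12 / 1.84 = 0.0654 V⁻¹.

λ = 0.0654 V⁻¹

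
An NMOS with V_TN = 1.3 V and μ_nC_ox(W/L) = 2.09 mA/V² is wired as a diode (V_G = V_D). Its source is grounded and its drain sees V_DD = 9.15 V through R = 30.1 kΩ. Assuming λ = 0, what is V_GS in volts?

V_GS = 1.78 V

With gate tied to drain, V_GS = V_DS ≥ V_GS − V_TN, so the device is in saturation.
KCL at the drain: ½ k_n (V_GS − V_TN)² = (V_DD − V_GS)/R.
Let x = V_GS − 1.3. Then 31.5 x² + x − 7.85 = 0, giving x = 0.484 V (positive root), so V_GS = 1.78 V.
I_D = (V_DD − V_GS)/R = (9.15 − 1.78) / 30.1 = 0.245 mA.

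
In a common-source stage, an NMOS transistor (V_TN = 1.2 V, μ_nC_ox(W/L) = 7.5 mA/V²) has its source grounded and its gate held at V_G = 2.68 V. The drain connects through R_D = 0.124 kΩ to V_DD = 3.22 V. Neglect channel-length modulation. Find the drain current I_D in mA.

I_D = 8.21 mA

V_GS = V_G = 2.68 V, so V_ov = 2.68 − 1.2 = 1.48 V.
Assume saturation: I_D = ½ k_n V_ov² = 0.5 × 7.5 × 1.48² = 8.21 mA, giving V_DS = V_DD − I_D R_D = 3.22 − 8.21 × 0.124 = 2.2 V.
V_DS = 2.2 V ≥ V_ov = 1.48 V, confirming saturation.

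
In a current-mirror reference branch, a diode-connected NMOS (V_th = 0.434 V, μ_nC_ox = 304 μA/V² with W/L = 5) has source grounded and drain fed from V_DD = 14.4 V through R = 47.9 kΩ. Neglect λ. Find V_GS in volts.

With gate tied to drain, V_GS = V_DS ≥ V_GS − V_th, so the device is in saturation.
k_n = μ_nC_ox · (W/L) = 1.52 mA/V².
KCL at the drain: ½ k_n (V_GS − V_th)² = (V_DD − V_GS)/R.
Let x = V_GS − 0.434. Then 36.4 x² + x − 13.97 = 0, giving x = 0.606 V (positive root), so V_GS = 1.04 V.
I_D = (V_DD − V_GS)/R = (14.4 − 1.04) / 47.9 = 0.279 mA.

V_GS = 1.04 V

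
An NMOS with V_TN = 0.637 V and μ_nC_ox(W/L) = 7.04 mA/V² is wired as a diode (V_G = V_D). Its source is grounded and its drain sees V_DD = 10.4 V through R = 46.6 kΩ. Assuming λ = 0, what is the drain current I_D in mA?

I_D = 0.204 mA

With gate tied to drain, V_GS = V_DS ≥ V_GS − V_TN, so the device is in saturation.
KCL at the drain: ½ k_n (V_GS − V_TN)² = (V_DD − V_GS)/R.
Let x = V_GS − 0.637. Then 164 x² + x − 9.763 = 0, giving x = 0.241 V (positive root), so V_GS = 0.878 V.
I_D = (V_DD − V_GS)/R = (10.4 − 0.878) / 46.6 = 0.204 mA.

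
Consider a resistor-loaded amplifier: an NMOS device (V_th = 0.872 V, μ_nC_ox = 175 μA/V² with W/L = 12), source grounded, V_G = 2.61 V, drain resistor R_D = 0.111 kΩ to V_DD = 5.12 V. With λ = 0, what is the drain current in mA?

I_D = 3.17 mA

V_GS = V_G = 2.61 V, so V_ov = 2.61 − 0.872 = 1.74 V.
k_n = μ_nC_ox · (W/L) = 2.1 mA/V².
Assume saturation: I_D = ½ k_n V_ov² = 0.5 × 2.1 × 1.74² = 3.17 mA, giving V_DS = V_DD − I_D R_D = 5.12 − 3.17 × 0.111 = 4.77 V.
V_DS = 4.77 V ≥ V_ov = 1.74 V, confirming saturation.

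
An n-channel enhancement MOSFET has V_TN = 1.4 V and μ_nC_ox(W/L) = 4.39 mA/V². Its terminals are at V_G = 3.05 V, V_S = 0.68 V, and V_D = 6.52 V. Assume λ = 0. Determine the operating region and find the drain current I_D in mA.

Saturation; I_D = 2.07 mA

V_GS = V_G − V_S = 3.05 − 0.68 = 2.37 V; V_DS = V_D − V_S = 6.52 − 0.68 = 5.84 V.
V_ov = V_GS − V_TN = 2.37 − 1.4 = 0.97 V.
Since V_DS = 5.84 V ≥ V_ov = 0.97 V, the device is in saturation.
I_D = ½ k_n V_ov² = 0.5 × 4.39 × 0.97² = 2.07 mA.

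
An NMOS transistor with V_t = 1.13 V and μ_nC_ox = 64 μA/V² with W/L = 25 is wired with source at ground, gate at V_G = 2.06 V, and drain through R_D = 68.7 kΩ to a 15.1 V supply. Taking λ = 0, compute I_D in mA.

V_GS = V_G = 2.06 V, so V_ov = 2.06 − 1.13 = 0.93 V.
k_n = μ_nC_ox · (W/L) = 1.6 mA/V².
Assume saturation: I_D = ½ k_n V_ov² = 0.5 × 1.6 × 0.93² = 0.692 mA, giving V_DS = V_DD − I_D R_D = 15.1 − 0.692 × 68.7 = -32.4 V.
But -32.4 V < V_ov = 0.93 V, so the device is actually in triode.
In triode I_D = k_n[V_ov V_DS − ½ V_DS²] and I_D = (V_DD − V_DS)/R_D. Equating: 55 V_DS² − 103.2 V_DS + 15.1 = 0, giving V_DS = 0.16 V (the root below V_ov).
I_D = (15.1 − 0.16) / 68.7 = 0.217 mA.

I_D = 0.217 mA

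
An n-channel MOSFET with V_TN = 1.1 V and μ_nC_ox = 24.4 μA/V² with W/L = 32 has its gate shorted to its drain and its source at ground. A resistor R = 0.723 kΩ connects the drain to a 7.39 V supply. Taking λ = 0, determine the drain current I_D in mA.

With gate tied to drain, V_GS = V_DS ≥ V_GS − V_TN, so the device is in saturation.
k_n = μ_nC_ox · (W/L) = 0.7808 mA/V².
KCL at the drain: ½ k_n (V_GS − V_TN)² = (V_DD − V_GS)/R.
Let x = V_GS − 1.1. Then 0.282 x² + x − 6.29 = 0, giving x = 3.27 V (positive root), so V_GS = 4.37 V.
I_D = (V_DD − V_GS)/R = (7.39 − 4.37) / 0.723 = 4.18 mA.

I_D = 4.18 mA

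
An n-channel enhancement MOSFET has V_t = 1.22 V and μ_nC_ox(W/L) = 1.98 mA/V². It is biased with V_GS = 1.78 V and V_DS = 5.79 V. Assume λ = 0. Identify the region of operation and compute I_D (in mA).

V_ov = V_GS − V_t = 1.78 − 1.22 = 0.56 V.
Since V_DS = 5.79 V ≥ V_ov = 0.56 V, the device is in saturation.
I_D = ½ k_n V_ov² = 0.5 × 1.98 × 0.56² = 0.31 mA.

Saturation; I_D = 0.310 mA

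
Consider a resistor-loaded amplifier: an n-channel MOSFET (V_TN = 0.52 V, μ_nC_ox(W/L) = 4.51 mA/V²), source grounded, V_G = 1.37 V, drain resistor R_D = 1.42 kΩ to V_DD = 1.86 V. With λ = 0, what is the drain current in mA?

I_D = 1.06 mA

V_GS = V_G = 1.37 V, so V_ov = 1.37 − 0.52 = 0.85 V.
Assume saturation: I_D = ½ k_n V_ov² = 0.5 × 4.51 × 0.85² = 1.63 mA, giving V_DS = V_DD − I_D R_D = 1.86 − 1.63 × 1.42 = -0.454 V.
But -0.454 V < V_ov = 0.85 V, so the device is actually in triode.
In triode I_D = k_n[V_ov V_DS − ½ V_DS²] and I_D = (V_DD − V_DS)/R_D. Equating: 3.2 V_DS² − 6.444 V_DS + 1.86 = 0, giving V_DS = 0.349 V (the root below V_ov).
I_D = (1.86 − 0.349) / 1.42 = 1.06 mA.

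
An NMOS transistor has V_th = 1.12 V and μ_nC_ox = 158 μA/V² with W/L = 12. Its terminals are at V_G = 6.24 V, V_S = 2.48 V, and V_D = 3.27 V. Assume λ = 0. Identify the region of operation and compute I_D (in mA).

Triode; I_D = 3.36 mA

V_GS = V_G − V_S = 6.24 − 2.48 = 3.76 V; V_DS = V_D − V_S = 3.27 − 2.48 = 0.79 V.
k_n = μ_nC_ox · (W/L) = 1.896 mA/V².
V_ov = V_GS − V_th = 3.76 − 1.12 = 2.64 V.
Since V_DS = 0.79 V < V_ov = 2.64 V, the device is in the triode region.
I_D = k_n [V_ov · V_DS − ½ V_DS²] = 1.896 × [2.64 × 0.79 − 0.5 × 0.79²] = 3.36 mA.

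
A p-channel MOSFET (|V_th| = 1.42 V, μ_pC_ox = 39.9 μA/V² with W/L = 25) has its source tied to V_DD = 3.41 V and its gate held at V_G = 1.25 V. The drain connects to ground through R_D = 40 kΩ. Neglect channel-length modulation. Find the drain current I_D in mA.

I_D = 0.0822 mA

V_SG = V_DD − V_G = 3.41 − 1.25 = 2.16 V, so V_ov = 2.16 − 1.42 = 0.74 V.
k_p = μ_pC_ox · (W/L) = 0.9975 mA/V².
Assume saturation: I_D = ½ k_p V_ov² = 0.5 × 0.9975 × 0.74² = 0.273 mA, giving V_SD = V_DD − I_D R_D = 3.41 − 0.273 × 40 = -7.51 V.
But -7.51 V < V_ov = 0.74 V, so the device is actually in triode.
In triode I_D = k_p[V_ov V_SD − ½ V_SD²] and I_D = (V_DD − V_SD)/R_D. Equating: 20 V_SD² − 30.53 V_SD + 3.41 = 0, giving V_SD = 0.121 V (the root below V_ov).
I_D = (3.41 − 0.121) / 40 = 0.0822 mA.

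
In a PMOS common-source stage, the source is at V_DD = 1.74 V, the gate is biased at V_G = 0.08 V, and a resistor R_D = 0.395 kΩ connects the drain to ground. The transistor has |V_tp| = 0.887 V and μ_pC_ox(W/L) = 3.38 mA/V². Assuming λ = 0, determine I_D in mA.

V_SG = V_DD − V_G = 1.74 − 0.08 = 1.66 V, so V_ov = 1.66 − 0.887 = 0.773 V.
Assume saturation: I_D = ½ k_p V_ov² = 0.5 × 3.38 × 0.773² = 1.01 mA, giving V_SD = V_DD − I_D R_D = 1.74 − 1.01 × 0.395 = 1.34 V.
V_SD = 1.34 V ≥ V_ov = 0.773 V, confirming saturation.

I_D = 1.01 mA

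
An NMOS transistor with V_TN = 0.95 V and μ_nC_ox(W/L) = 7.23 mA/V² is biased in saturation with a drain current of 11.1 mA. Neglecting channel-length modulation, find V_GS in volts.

V_GS = 2.70 V

In saturation I_D = ½ k_n (V_GS − V_TN)², so V_GS − V_TN = √(2 I_D / k_n) = √(2 × 11.1 / 7.23) = 1.75 V.
V_GS = 0.95 + 1.75 = 2.7 V.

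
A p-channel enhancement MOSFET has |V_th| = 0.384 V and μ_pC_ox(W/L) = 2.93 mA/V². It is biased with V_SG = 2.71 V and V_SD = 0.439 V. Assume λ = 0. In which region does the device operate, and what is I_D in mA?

Triode; I_D = 2.71 mA

V_ov = V_SG − |V_th| = 2.71 − 0.384 = 2.33 V.
Since V_SD = 0.439 V < V_ov = 2.33 V, the device is in the triode region.
I_D = k_p [V_ov · V_SD − ½ V_SD²] = 2.93 × [2.33 × 0.439 − 0.5 × 0.439²] = 2.71 mA.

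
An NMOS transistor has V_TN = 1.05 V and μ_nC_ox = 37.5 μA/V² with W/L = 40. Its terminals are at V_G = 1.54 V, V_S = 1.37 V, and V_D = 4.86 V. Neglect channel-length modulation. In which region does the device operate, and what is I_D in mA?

V_GS = V_G − V_S = 1.54 − 1.37 = 0.17 V; V_DS = V_D − V_S = 4.86 − 1.37 = 3.49 V.
V_GS = 0.17 V < V_TN = 1.05 V, so the transistor is in cutoff.

Cutoff; I_D = 0 mA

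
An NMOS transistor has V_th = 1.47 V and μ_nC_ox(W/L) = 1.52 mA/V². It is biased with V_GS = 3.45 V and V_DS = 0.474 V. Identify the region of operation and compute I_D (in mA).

Triode; I_D = 1.26 mA

V_ov = V_GS − V_th = 3.45 − 1.47 = 1.98 V.
Since V_DS = 0.474 V < V_ov = 1.98 V, the device is in the triode region.
I_D = k_n [V_ov · V_DS − ½ V_DS²] = 1.52 × [1.98 × 0.474 − 0.5 × 0.474²] = 1.26 mA.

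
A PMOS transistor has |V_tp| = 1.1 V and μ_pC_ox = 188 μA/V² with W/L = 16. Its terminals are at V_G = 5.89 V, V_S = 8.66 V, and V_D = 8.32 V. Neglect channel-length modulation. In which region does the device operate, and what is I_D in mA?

V_SG = V_S − V_G = 8.66 − 5.89 = 2.77 V; V_SD = V_S − V_D = 8.66 − 8.32 = 0.34 V.
k_p = μ_pC_ox · (W/L) = 3.008 mA/V².
V_ov = V_SG − |V_tp| = 2.77 − 1.1 = 1.67 V.
Since V_SD = 0.34 V < V_ov = 1.67 V, the device is in the triode region.
I_D = k_p [V_ov · V_SD − ½ V_SD²] = 3.008 × [1.67 × 0.34 − 0.5 × 0.34²] = 1.53 mA.

Triode; I_D = 1.53 mA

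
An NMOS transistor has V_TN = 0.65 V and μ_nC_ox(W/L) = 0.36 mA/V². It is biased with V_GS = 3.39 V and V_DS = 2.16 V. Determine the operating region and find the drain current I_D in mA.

V_ov = V_GS − V_TN = 3.39 − 0.65 = 2.74 V.
Since V_DS = 2.16 V < V_ov = 2.74 V, the device is in the triode region.
I_D = k_n [V_ov · V_DS − ½ V_DS²] = 0.36 × [2.74 × 2.16 − 0.5 × 2.16²] = 1.29 mA.

Triode; I_D = 1.29 mA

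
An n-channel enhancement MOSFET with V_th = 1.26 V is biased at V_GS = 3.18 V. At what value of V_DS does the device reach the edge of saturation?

V_DS,sat = 1.92 V

The boundary between triode and saturation is V_DS = V_GS − V_th = V_ov.
V_ov = 3.18 − 1.26 = 1.92 V.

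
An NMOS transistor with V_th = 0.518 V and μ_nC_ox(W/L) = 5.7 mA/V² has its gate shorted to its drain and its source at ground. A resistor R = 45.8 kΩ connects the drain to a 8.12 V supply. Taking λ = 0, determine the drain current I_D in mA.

I_D = 0.161 mA

With gate tied to drain, V_GS = V_DS ≥ V_GS − V_th, so the device is in saturation.
KCL at the drain: ½ k_n (V_GS − V_th)² = (V_DD − V_GS)/R.
Let x = V_GS − 0.518. Then 131 x² + x − 7.602 = 0, giving x = 0.238 V (positive root), so V_GS = 0.756 V.
I_D = (V_DD − V_GS)/R = (8.12 − 0.756) / 45.8 = 0.161 mA.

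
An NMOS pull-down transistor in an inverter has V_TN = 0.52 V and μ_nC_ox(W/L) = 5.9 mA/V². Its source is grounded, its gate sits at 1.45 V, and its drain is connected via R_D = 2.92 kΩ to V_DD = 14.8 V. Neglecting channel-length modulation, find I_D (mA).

I_D = 2.55 mA

V_GS = V_G = 1.45 V, so V_ov = 1.45 − 0.52 = 0.93 V.
Assume saturation: I_D = ½ k_n V_ov² = 0.5 × 5.9 × 0.93² = 2.55 mA, giving V_DS = V_DD − I_D R_D = 14.8 − 2.55 × 2.92 = 7.35 V.
V_DS = 7.35 V ≥ V_ov = 0.93 V, confirming saturation.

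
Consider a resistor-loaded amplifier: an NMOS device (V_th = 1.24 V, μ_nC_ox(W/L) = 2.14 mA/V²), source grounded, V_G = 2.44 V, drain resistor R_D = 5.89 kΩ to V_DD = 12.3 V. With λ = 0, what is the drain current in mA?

I_D = 1.54 mA

V_GS = V_G = 2.44 V, so V_ov = 2.44 − 1.24 = 1.2 V.
Assume saturation: I_D = ½ k_n V_ov² = 0.5 × 2.14 × 1.2² = 1.54 mA, giving V_DS = V_DD − I_D R_D = 12.3 − 1.54 × 5.89 = 3.22 V.
V_DS = 3.22 V ≥ V_ov = 1.2 V, confirming saturation.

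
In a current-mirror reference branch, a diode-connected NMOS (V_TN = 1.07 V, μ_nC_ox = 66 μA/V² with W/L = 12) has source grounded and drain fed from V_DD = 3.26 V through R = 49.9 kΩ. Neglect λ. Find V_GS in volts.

With gate tied to drain, V_GS = V_DS ≥ V_GS − V_TN, so the device is in saturation.
k_n = μ_nC_ox · (W/L) = 0.792 mA/V².
KCL at the drain: ½ k_n (V_GS − V_TN)² = (V_DD − V_GS)/R.
Let x = V_GS − 1.07. Then 19.8 x² + x − 2.19 = 0, giving x = 0.309 V (positive root), so V_GS = 1.38 V.
I_D = (V_DD − V_GS)/R = (3.26 − 1.38) / 49.9 = 0.0377 mA.

V_GS = 1.38 V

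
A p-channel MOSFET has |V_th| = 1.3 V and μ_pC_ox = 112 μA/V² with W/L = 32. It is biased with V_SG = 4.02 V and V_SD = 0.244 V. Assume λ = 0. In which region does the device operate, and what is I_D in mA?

Triode; I_D = 2.27 mA

k_p = μ_pC_ox · (W/L) = 3.584 mA/V².
V_ov = V_SG − |V_th| = 4.02 − 1.3 = 2.72 V.
Since V_SD = 0.244 V < V_ov = 2.72 V, the device is in the triode region.
I_D = k_p [V_ov · V_SD − ½ V_SD²] = 3.584 × [2.72 × 0.244 − 0.5 × 0.244²] = 2.27 mA.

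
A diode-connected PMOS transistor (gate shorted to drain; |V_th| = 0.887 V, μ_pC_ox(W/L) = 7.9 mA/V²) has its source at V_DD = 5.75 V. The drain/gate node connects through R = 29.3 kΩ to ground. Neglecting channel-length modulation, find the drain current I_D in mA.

I_D = 0.159 mA

With gate tied to drain, V_SG = V_SD ≥ V_SG − |V_th|, so the device is in saturation.
KCL at the drain: ½ k_p (V_SG − |V_th|)² = (V_DD − V_SG)/R.
Let x = V_SG − 0.887. Then 116 x² + x − 4.863 = 0, giving x = 0.201 V (positive root), so V_SG = 1.09 V.
I_D = (V_DD − V_SG)/R = (5.75 − 1.09) / 29.3 = 0.159 mA.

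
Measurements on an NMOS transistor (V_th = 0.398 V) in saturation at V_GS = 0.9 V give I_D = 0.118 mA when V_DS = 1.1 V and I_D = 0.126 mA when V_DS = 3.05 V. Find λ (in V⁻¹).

With V_GS fixed, I_D ∝ (1 + λ V_DS) in saturation, so I_D2/I_D1 = (1 + λ V_DS2)/(1 + λ V_DS1).
0.126/0.118 = 1.068 = (1 + 3.05 λ)/(1 + 1.1 λ).
Solving: λ (I_D1 V_DS2 − I_D2 V_DS1) = I_D2 − I_D1, so λ = (0.126 − 0.118) / (0.118 × 3.05 − 0.126 × 1.1) = 0.008 / 0.221 = 0.0362 V⁻¹.

λ = 0.0362 V⁻¹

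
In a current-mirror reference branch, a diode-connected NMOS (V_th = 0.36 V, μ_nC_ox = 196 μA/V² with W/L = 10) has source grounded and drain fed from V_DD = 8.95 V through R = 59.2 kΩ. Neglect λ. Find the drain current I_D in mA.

With gate tied to drain, V_GS = V_DS ≥ V_GS − V_th, so the device is in saturation.
k_n = μ_nC_ox · (W/L) = 1.96 mA/V².
KCL at the drain: ½ k_n (V_GS − V_th)² = (V_DD − V_GS)/R.
Let x = V_GS − 0.36. Then 58 x² + x − 8.59 = 0, giving x = 0.376 V (positive root), so V_GS = 0.736 V.
I_D = (V_DD − V_GS)/R = (8.95 − 0.736) / 59.2 = 0.139 mA.

I_D = 0.139 mA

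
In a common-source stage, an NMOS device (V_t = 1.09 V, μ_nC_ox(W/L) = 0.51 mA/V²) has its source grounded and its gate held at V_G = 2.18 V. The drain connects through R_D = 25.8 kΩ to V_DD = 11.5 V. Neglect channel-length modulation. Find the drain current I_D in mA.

V_GS = V_G = 2.18 V, so V_ov = 2.18 − 1.09 = 1.09 V.
Assume saturation: I_D = ½ k_n V_ov² = 0.5 × 0.51 × 1.09² = 0.303 mA, giving V_DS = V_DD − I_D R_D = 11.5 − 0.303 × 25.8 = 3.68 V.
V_DS = 3.68 V ≥ V_ov = 1.09 V, confirming saturation.

I_D = 0.303 mA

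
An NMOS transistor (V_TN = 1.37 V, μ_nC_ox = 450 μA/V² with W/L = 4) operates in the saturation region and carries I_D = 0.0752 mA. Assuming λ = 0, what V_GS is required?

k_n = μ_nC_ox · (W/L) = 1.8 mA/V².
In saturation I_D = ½ k_n (V_GS − V_TN)², so V_GS − V_TN = √(2 I_D / k_n) = √(2 × 0.0752 / 1.8) = 0.289 V.
V_GS = 1.37 + 0.289 = 1.66 V.

V_GS = 1.66 V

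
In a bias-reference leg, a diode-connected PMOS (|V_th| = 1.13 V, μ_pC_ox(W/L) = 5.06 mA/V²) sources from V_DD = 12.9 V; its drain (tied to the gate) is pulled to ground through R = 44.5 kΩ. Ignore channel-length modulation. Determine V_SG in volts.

With gate tied to drain, V_SG = V_SD ≥ V_SG − |V_th|, so the device is in saturation.
KCL at the drain: ½ k_p (V_SG − |V_th|)² = (V_DD − V_SG)/R.
Let x = V_SG − 1.13. Then 113 x² + x − 11.77 = 0, giving x = 0.319 V (positive root), so V_SG = 1.45 V.
I_D = (V_DD − V_SG)/R = (12.9 − 1.45) / 44.5 = 0.257 mA.

V_SG = 1.45 V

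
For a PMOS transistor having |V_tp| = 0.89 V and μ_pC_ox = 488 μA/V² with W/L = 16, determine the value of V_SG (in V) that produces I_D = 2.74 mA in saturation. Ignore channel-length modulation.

V_SG = 1.73 V

k_p = μ_pC_ox · (W/L) = 7.808 mA/V².
In saturation I_D = ½ k_p (V_SG − |V_tp|)², so V_SG − |V_tp| = √(2 I_D / k_p) = √(2 × 2.74 / 7.808) = 0.838 V.
V_SG = 0.89 + 0.838 = 1.73 V.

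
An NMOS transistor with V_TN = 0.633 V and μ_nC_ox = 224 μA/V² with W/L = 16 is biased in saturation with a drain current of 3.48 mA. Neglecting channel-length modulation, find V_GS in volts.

k_n = μ_nC_ox · (W/L) = 3.584 mA/V².
In saturation I_D = ½ k_n (V_GS − V_TN)², so V_GS − V_TN = √(2 I_D / k_n) = √(2 × 3.48 / 3.584) = 1.39 V.
V_GS = 0.633 + 1.39 = 2.03 V.

V_GS = 2.03 V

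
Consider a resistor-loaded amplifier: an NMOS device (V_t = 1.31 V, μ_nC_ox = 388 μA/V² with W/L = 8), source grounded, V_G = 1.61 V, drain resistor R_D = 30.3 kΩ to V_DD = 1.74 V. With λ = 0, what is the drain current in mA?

I_D = 0.0552 mA

V_GS = V_G = 1.61 V, so V_ov = 1.61 − 1.31 = 0.3 V.
k_n = μ_nC_ox · (W/L) = 3.104 mA/V².
Assume saturation: I_D = ½ k_n V_ov² = 0.5 × 3.104 × 0.3² = 0.14 mA, giving V_DS = V_DD − I_D R_D = 1.74 − 0.14 × 30.3 = -2.49 V.
But -2.49 V < V_ov = 0.3 V, so the device is actually in triode.
In triode I_D = k_n[V_ov V_DS − ½ V_DS²] and I_D = (V_DD − V_DS)/R_D. Equating: 47 V_DS² − 29.22 V_DS + 1.74 = 0, giving V_DS = 0.0667 V (the root below V_ov).
I_D = (1.74 − 0.0667) / 30.3 = 0.0552 mA.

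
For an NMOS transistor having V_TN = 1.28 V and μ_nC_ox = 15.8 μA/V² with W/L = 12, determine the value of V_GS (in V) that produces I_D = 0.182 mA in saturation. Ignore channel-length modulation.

k_n = μ_nC_ox · (W/L) = 0.1896 mA/V².
In saturation I_D = ½ k_n (V_GS − V_TN)², so V_GS − V_TN = √(2 I_D / k_n) = √(2 × 0.182 / 0.1896) = 1.39 V.
V_GS = 1.28 + 1.39 = 2.67 V.

V_GS = 2.67 V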